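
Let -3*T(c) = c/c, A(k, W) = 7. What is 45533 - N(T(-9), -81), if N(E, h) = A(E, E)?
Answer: 45526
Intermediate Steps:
T(c) = -⅓ (T(c) = -c/(3*c) = -⅓*1 = -⅓)
N(E, h) = 7
45533 - N(T(-9), -81) = 45533 - 1*7 = 45533 - 7 = 45526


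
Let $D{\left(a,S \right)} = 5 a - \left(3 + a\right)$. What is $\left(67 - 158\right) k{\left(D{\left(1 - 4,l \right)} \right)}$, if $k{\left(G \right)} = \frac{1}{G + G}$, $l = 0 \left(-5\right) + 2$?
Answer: $\frac{91}{30} \approx 3.0333$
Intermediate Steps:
$l = 2$ ($l = 0 + 2 = 2$)
$D{\left(a,S \right)} = -3 + 4 a$
$k{\left(G \right)} = \frac{1}{2 G}$
$\left(67 - 158\right) k{\left(D{\left(1 - 4,l \right)} \right)} = \left(67 - 158\right) \frac{1}{2 \left(-3 + 4 \left(1 - 4\right)\right)} = - 91 \frac{1}{2 \left(-3 + 4 \left(1 - 4\right)\right)} = - 91 \frac{1}{2 \left(-3 + 4 \left(-3\right)\right)} = - 91 \frac{1}{2 \left(-3 - 12\right)} = - 91 \frac{1}{2 \left(-15\right)} = - 91 \cdot \frac{1}{2} \left(- \frac{1}{15}\right) = \left(-91\right) \left(- \frac{1}{30}\right) = \frac{91}{30}$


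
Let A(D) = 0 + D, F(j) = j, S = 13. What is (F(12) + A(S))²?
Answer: 625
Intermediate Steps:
A(D) = D
(F(12) + A(S))² = (12 + 13)² = 25² = 625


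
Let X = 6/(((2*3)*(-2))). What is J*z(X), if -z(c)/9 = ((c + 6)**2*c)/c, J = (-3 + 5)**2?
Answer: -1089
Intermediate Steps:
J = 4 (J = 2**2 = 4)
X = -1/2 (X = 6/((6*(-2))) = 6/(-12) = 6*(-1/12) = -1/2 ≈ -0.50000)
z(c) = -9*(6 + c)**2 (z(c) = -9*(c + 6)**2*c/c = -9*(6 + c)**2*c/c = -9*c*(6 + c)**2/c = -9*(6 + c)**2)
J*z(X) = 4*(-9*(6 - 1/2)**2) = 4*(-9*(11/2)**2) = 4*(-9*121/4) = 4*(-1089/4) = -1089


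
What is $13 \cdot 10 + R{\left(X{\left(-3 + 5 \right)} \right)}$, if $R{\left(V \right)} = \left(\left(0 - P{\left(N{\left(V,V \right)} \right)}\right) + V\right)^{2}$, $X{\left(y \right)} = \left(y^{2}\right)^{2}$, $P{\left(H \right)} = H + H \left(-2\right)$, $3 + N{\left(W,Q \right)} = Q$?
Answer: $971$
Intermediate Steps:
$N{\left(W,Q \right)} = -3 + Q$
$P{\left(H \right)} = - H$ ($P{\left(H \right)} = H - 2 H = - H$)
$X{\left(y \right)} = y^{4}$
$R{\left(V \right)} = \left(-3 + 2 V\right)^{2}$ ($R{\left(V \right)} = \left(\left(0 - - (-3 + V)\right) + V\right)^{2} = \left(\left(0 - \left(3 - V\right)\right) + V\right)^{2} = \left(\left(0 + \left(-3 + V\right)\right) + V\right)^{2} = \left(\left(-3 + V\right) + V\right)^{2} = \left(-3 + 2 V\right)^{2}$)
$13 \cdot 10 + R{\left(X{\left(-3 + 5 \right)} \right)} = 13 \cdot 10 + \left(-3 + 2 \left(-3 + 5\right)^{4}\right)^{2} = 130 + \left(-3 + 2 \cdot 2^{4}\right)^{2} = 130 + \left(-3 + 2 \cdot 16\right)^{2} = 130 + \left(-3 + 32\right)^{2} = 130 + 29^{2} = 130 + 841 = 971$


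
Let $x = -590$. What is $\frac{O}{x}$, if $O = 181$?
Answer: $- \frac{181}{590} \approx -0.30678$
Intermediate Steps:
$\frac{O}{x} = \frac{181}{-590} = 181 \left(- \frac{1}{590}\right) = - \frac{181}{590}$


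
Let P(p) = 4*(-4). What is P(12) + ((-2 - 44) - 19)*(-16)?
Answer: 1024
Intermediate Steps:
P(p) = -16
P(12) + ((-2 - 44) - 19)*(-16) = -16 + ((-2 - 44) - 19)*(-16) = -16 + (-46 - 19)*(-16) = -16 - 65*(-16) = -16 + 1040 = 1024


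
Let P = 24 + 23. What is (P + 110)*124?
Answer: 19468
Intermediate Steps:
P = 47
(P + 110)*124 = (47 + 110)*124 = 157*124 = 19468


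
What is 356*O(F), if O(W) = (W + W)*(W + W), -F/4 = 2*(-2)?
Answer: 364544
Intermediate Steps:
F = 16 (F = -8*(-2) = -4*(-4) = 16)
O(W) = 4*W**2 (O(W) = (2*W)*(2*W) = 4*W**2)
356*O(F) = 356*(4*16**2) = 356*(4*256) = 356*1024 = 364544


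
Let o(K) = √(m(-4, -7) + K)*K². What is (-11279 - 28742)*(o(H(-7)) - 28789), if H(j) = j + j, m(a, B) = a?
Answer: 1152164569 - 23532348*I*√2 ≈ 1.1522e+9 - 3.328e+7*I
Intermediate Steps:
H(j) = 2*j
o(K) = K²*√(-4 + K) (o(K) = √(-4 + K)*K² = K²*√(-4 + K))
(-11279 - 28742)*(o(H(-7)) - 28789) = (-11279 - 28742)*((2*(-7))²*√(-4 + 2*(-7)) - 28789) = -40021*((-14)²*√(-4 - 14) - 28789) = -40021*(196*√(-18) - 28789) = -40021*(196*(3*I*√2) - 28789) = -40021*(588*I*√2 - 28789) = -40021*(-28789 + 588*I*√2) = 1152164569 - 23532348*I*√2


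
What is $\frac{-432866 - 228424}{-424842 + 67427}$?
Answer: $\frac{132258}{71483} \approx 1.8502$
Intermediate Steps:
$\frac{-432866 - 228424}{-424842 + 67427} = - \frac{661290}{-357415} = \left(-661290\right) \left(- \frac{1}{357415}\right) = \frac{132258}{71483}$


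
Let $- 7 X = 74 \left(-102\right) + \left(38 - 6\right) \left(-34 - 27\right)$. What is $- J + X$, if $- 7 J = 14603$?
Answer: $\frac{24103}{7} \approx 3443.3$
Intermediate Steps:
$J = - \frac{14603}{7}$ ($J = \left(- \frac{1}{7}\right) 14603 = - \frac{14603}{7} \approx -2086.1$)
$X = \frac{9500}{7}$ ($X = - \frac{74 \left(-102\right) + \left(38 - 6\right) \left(-34 - 27\right)}{7} = - \frac{-7548 + 32 \left(-61\right)}{7} = - \frac{-7548 - 1952}{7} = \left(- \frac{1}{7}\right) \left(-9500\right) = \frac{9500}{7} \approx 1357.1$)
$- J + X = \left(-1\right) \left(- \frac{14603}{7}\right) + \frac{9500}{7} = \frac{14603}{7} + \frac{9500}{7} = \frac{24103}{7}$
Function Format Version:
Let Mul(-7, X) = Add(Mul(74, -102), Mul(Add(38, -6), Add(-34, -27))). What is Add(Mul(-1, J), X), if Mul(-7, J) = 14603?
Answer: Rational(24103, 7) ≈ 3443.3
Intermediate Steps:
J = Rational(-14603, 7) (J = Mul(Rational(-1, 7), 14603) = Rational(-14603, 7) ≈ -2086.1)
X = Rational(9500, 7) (X = Mul(Rational(-1, 7), Add(Mul(74, -102), Mul(Add(38, -6), Add(-34, -27)))) = Mul(Rational(-1, 7), Add(-7548, Mul(32, -61))) = Mul(Rational(-1, 7), Add(-7548, -1952)) = Mul(Rational(-1, 7), -9500) = Rational(9500, 7) ≈ 1357.1)
Add(Mul(-1, J), X) = Add(Mul(-1, Rational(-14603, 7)), Rational(9500, 7)) = Add(Rational(14603, 7), Rational(9500, 7)) = Rational(24103, 7)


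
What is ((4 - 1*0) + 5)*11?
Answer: 99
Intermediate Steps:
((4 - 1*0) + 5)*11 = ((4 + 0) + 5)*11 = (4 + 5)*11 = 9*11 = 99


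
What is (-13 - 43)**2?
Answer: 3136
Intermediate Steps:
(-13 - 43)**2 = (-56)**2 = 3136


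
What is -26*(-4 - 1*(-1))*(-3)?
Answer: -234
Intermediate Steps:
-26*(-4 - 1*(-1))*(-3) = -26*(-4 + 1)*(-3) = -26*(-3)*(-3) = 78*(-3) = -234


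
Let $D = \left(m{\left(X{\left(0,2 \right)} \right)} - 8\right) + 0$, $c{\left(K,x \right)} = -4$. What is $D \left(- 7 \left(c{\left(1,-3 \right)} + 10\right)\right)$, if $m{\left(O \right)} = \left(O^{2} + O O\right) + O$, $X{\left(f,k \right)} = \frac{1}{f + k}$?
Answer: $294$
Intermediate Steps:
$m{\left(O \right)} = O + 2 O^{2}$ ($m{\left(O \right)} = \left(O^{2} + O^{2}\right) + O = 2 O^{2} + O = O + 2 O^{2}$)
$D = -7$ ($D = \left(\frac{1 + \frac{2}{0 + 2}}{0 + 2} - 8\right) + 0 = \left(\frac{1 + \frac{2}{2}}{2} - 8\right) + 0 = \left(\frac{1 + 2 \cdot \frac{1}{2}}{2} - 8\right) + 0 = \left(\frac{1 + 1}{2} - 8\right) + 0 = \left(\frac{1}{2} \cdot 2 - 8\right) + 0 = \left(1 - 8\right) + 0 = -7 + 0 = -7$)
$D \left(- 7 \left(c{\left(1,-3 \right)} + 10\right)\right) = - 7 \left(- 7 \left(-4 + 10\right)\right) = - 7 \left(\left(-7\right) 6\right) = \left(-7\right) \left(-42\right) = 294$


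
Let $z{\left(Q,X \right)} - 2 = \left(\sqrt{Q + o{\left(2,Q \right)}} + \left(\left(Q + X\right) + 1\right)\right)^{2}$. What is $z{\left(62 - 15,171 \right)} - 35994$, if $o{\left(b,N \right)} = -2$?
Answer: $12014 + 1314 \sqrt{5} \approx 14952.0$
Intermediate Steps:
$z{\left(Q,X \right)} = 2 + \left(1 + Q + X + \sqrt{-2 + Q}\right)^{2}$ ($z{\left(Q,X \right)} = 2 + \left(\sqrt{Q - 2} + \left(\left(Q + X\right) + 1\right)\right)^{2} = 2 + \left(\sqrt{-2 + Q} + \left(1 + Q + X\right)\right)^{2} = 2 + \left(1 + Q + X + \sqrt{-2 + Q}\right)^{2}$)
$z{\left(62 - 15,171 \right)} - 35994 = \left(2 + \left(1 + \left(62 - 15\right) + 171 + \sqrt{-2 + \left(62 - 15\right)}\right)^{2}\right) - 35994 = \left(2 + \left(1 + 47 + 171 + \sqrt{-2 + 47}\right)^{2}\right) - 35994 = \left(2 + \left(1 + 47 + 171 + \sqrt{45}\right)^{2}\right) - 35994 = \left(2 + \left(1 + 47 + 171 + 3 \sqrt{5}\right)^{2}\right) - 35994 = \left(2 + \left(219 + 3 \sqrt{5}\right)^{2}\right) - 35994 = -35992 + \left(219 + 3 \sqrt{5}\right)^{2}$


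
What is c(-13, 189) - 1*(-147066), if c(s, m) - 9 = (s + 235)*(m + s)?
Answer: 186147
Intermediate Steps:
c(s, m) = 9 + (235 + s)*(m + s) (c(s, m) = 9 + (s + 235)*(m + s) = 9 + (235 + s)*(m + s))
c(-13, 189) - 1*(-147066) = (9 + (-13)² + 235*189 + 235*(-13) + 189*(-13)) - 1*(-147066) = (9 + 169 + 44415 - 3055 - 2457) + 147066 = 39081 + 147066 = 186147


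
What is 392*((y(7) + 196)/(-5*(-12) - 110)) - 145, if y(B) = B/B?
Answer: -42237/25 ≈ -1689.5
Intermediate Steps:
y(B) = 1
392*((y(7) + 196)/(-5*(-12) - 110)) - 145 = 392*((1 + 196)/(-5*(-12) - 110)) - 145 = 392*(197/(60 - 110)) - 145 = 392*(197/(-50)) - 145 = 392*(197*(-1/50)) - 145 = 392*(-197/50) - 145 = -38612/25 - 145 = -42237/25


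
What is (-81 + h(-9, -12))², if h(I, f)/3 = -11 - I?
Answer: 7569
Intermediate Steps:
h(I, f) = -33 - 3*I (h(I, f) = 3*(-11 - I) = -33 - 3*I)
(-81 + h(-9, -12))² = (-81 + (-33 - 3*(-9)))² = (-81 + (-33 + 27))² = (-81 - 6)² = (-87)² = 7569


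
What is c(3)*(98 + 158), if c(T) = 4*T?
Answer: 3072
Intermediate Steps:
c(3)*(98 + 158) = (4*3)*(98 + 158) = 12*256 = 3072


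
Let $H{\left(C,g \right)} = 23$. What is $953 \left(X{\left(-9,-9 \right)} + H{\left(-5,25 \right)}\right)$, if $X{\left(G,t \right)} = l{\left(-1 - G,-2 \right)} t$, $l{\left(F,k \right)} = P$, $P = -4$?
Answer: $56227$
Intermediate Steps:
$l{\left(F,k \right)} = -4$
$X{\left(G,t \right)} = - 4 t$
$953 \left(X{\left(-9,-9 \right)} + H{\left(-5,25 \right)}\right) = 953 \left(\left(-4\right) \left(-9\right) + 23\right) = 953 \left(36 + 23\right) = 953 \cdot 59 = 56227$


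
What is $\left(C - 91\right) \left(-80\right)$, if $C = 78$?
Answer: $1040$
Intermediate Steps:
$\left(C - 91\right) \left(-80\right) = \left(78 - 91\right) \left(-80\right) = \left(-13\right) \left(-80\right) = 1040$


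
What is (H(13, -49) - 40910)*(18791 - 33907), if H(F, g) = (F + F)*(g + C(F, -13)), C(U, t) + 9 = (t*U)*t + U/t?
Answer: -221872648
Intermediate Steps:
C(U, t) = -9 + U/t + U*t² (C(U, t) = -9 + ((t*U)*t + U/t) = -9 + ((U*t)*t + U/t) = -9 + (U*t² + U/t) = -9 + (U/t + U*t²) = -9 + U/t + U*t²)
H(F, g) = 2*F*(-9 + g + 2196*F/13) (H(F, g) = (F + F)*(g + (-9 + F/(-13) + F*(-13)²)) = (2*F)*(g + (-9 + F*(-1/13) + F*169)) = (2*F)*(g + (-9 - F/13 + 169*F)) = (2*F)*(g + (-9 + 2196*F/13)) = (2*F)*(-9 + g + 2196*F/13) = 2*F*(-9 + g + 2196*F/13))
(H(13, -49) - 40910)*(18791 - 33907) = ((2/13)*13*(-117 + 13*(-49) + 2196*13) - 40910)*(18791 - 33907) = ((2/13)*13*(-117 - 637 + 28548) - 40910)*(-15116) = ((2/13)*13*27794 - 40910)*(-15116) = (55588 - 40910)*(-15116) = 14678*(-15116) = -221872648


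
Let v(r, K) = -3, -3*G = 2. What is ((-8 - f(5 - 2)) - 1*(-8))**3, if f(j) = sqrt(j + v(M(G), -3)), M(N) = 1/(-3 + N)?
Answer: 0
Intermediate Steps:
G = -2/3 (G = -1/3*2 = -2/3 ≈ -0.66667)
f(j) = sqrt(-3 + j) (f(j) = sqrt(j - 3) = sqrt(-3 + j))
((-8 - f(5 - 2)) - 1*(-8))**3 = ((-8 - sqrt(-3 + (5 - 2))) - 1*(-8))**3 = ((-8 - sqrt(-3 + 3)) + 8)**3 = ((-8 - sqrt(0)) + 8)**3 = ((-8 - 1*0) + 8)**3 = ((-8 + 0) + 8)**3 = (-8 + 8)**3 = 0**3 = 0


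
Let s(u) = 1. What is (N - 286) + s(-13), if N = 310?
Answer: 25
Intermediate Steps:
(N - 286) + s(-13) = (310 - 286) + 1 = 24 + 1 = 25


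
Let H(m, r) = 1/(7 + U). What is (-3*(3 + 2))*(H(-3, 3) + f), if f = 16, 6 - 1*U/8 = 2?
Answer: -3125/13 ≈ -240.38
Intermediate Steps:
U = 32 (U = 48 - 8*2 = 48 - 16 = 32)
H(m, r) = 1/39 (H(m, r) = 1/(7 + 32) = 1/39)
(-3*(3 + 2))*(H(-3, 3) + f) = (-3*(3 + 2))*(1/39 + 16) = -3*5*(625/39) = -15*625/39 = -3125/13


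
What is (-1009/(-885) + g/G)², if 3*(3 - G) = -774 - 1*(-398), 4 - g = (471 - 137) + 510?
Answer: 2768969641/94770225 ≈ 29.218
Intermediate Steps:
g = -840 (g = 4 - ((471 - 137) + 510) = 4 - (334 + 510) = 4 - 1*844 = 4 - 844 = -840)
G = 385/3 (G = 3 - (-774 - 1*(-398))/3 = 3 - (-774 + 398)/3 = 3 - ⅓*(-376) = 3 + 376/3 = 385/3 ≈ 128.33)
(-1009/(-885) + g/G)² = (-1009/(-885) - 840/385/3)² = (-1009*(-1/885) - 840*3/385)² = (1009/885 - 72/11)² = (-52621/9735)² = 2768969641/94770225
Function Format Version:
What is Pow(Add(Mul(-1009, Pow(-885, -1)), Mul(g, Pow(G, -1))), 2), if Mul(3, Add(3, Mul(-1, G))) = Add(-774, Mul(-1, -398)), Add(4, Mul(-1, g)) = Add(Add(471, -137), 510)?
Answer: Rational(2768969641, 94770225) ≈ 29.218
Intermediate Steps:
g = -840 (g = Add(4, Mul(-1, Add(Add(471, -137), 510))) = Add(4, Mul(-1, Add(334, 510))) = Add(4, Mul(-1, 844)) = Add(4, -844) = -840)
G = Rational(385, 3) (G = Add(3, Mul(Rational(-1, 3), Add(-774, Mul(-1, -398)))) = Add(3, Mul(Rational(-1, 3), Add(-774, 398))) = Add(3, Mul(Rational(-1, 3), -376)) = Add(3, Rational(376, 3)) = Rational(385, 3) ≈ 128.33)
Pow(Add(Mul(-1009, Pow(-885, -1)), Mul(g, Pow(G, -1))), 2) = Pow(Add(Mul(-1009, Pow(-885, -1)), Mul(-840, Pow(Rational(385, 3), -1))), 2) = Pow(Add(Mul(-1009, Rational(-1, 885)), Mul(-840, Rational(3, 385))), 2) = Pow(Add(Rational(1009, 885), Rational(-72, 11)), 2) = Pow(Rational(-52621, 9735), 2) = Rational(2768969641, 94770225)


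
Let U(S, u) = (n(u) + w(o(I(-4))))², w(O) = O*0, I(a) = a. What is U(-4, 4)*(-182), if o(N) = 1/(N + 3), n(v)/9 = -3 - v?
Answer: -722358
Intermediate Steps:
n(v) = -27 - 9*v (n(v) = 9*(-3 - v) = -27 - 9*v)
o(N) = 1/(3 + N)
w(O) = 0
U(S, u) = (-27 - 9*u)² (U(S, u) = ((-27 - 9*u) + 0)² = (-27 - 9*u)²)
U(-4, 4)*(-182) = (81*(3 + 4)²)*(-182) = (81*7²)*(-182) = (81*49)*(-182) = 3969*(-182) = -722358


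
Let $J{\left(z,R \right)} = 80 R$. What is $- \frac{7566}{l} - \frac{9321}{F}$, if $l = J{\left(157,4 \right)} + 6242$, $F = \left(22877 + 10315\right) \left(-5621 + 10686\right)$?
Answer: $- \frac{212006336347}{183864483960} \approx -1.1531$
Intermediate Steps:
$F = 168117480$ ($F = 33192 \cdot 5065 = 168117480$)
$l = 6562$ ($l = 80 \cdot 4 + 6242 = 320 + 6242 = 6562$)
$- \frac{7566}{l} - \frac{9321}{F} = - \frac{7566}{6562} - \frac{9321}{168117480} = \left(-7566\right) \frac{1}{6562} - \frac{3107}{56039160} = - \frac{3783}{3281} - \frac{3107}{56039160} = - \frac{212006336347}{183864483960}$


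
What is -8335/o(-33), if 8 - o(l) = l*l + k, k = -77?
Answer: 8335/1004 ≈ 8.3018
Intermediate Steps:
o(l) = 85 - l² (o(l) = 8 - (l*l - 77) = 8 - (l² - 77) = 8 - (-77 + l²) = 8 + (77 - l²) = 85 - l²)
-8335/o(-33) = -8335/(85 - 1*(-33)²) = -8335/(85 - 1*1089) = -8335/(85 - 1089) = -8335/(-1004) = -8335*(-1/1004) = 8335/1004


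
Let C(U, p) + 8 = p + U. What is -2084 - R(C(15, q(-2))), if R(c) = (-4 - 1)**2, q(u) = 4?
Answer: -2109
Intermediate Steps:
C(U, p) = -8 + U + p (C(U, p) = -8 + (p + U) = -8 + (U + p) = -8 + U + p)
R(c) = 25 (R(c) = (-5)**2 = 25)
-2084 - R(C(15, q(-2))) = -2084 - 1*25 = -2084 - 25 = -2109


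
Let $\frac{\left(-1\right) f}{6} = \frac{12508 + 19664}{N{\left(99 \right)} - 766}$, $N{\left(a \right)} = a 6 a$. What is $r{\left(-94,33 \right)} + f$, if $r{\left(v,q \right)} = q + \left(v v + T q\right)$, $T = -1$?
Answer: $\frac{64081051}{7255} \approx 8832.7$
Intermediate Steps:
$N{\left(a \right)} = 6 a^{2}$ ($N{\left(a \right)} = 6 a a = 6 a^{2}$)
$r{\left(v,q \right)} = v^{2}$ ($r{\left(v,q \right)} = q - \left(q - v v\right) = q - \left(q - v^{2}\right) = v^{2}$)
$f = - \frac{24129}{7255}$ ($f = - 6 \frac{12508 + 19664}{6 \cdot 99^{2} - 766} = - 6 \frac{32172}{6 \cdot 9801 - 766} = - 6 \frac{32172}{58806 - 766} = - 6 \cdot \frac{32172}{58040} = - 6 \cdot 32172 \cdot \frac{1}{58040} = \left(-6\right) \frac{8043}{14510} = - \frac{24129}{7255} \approx -3.3258$)
$r{\left(-94,33 \right)} + f = \left(-94\right)^{2} - \frac{24129}{7255} = 8836 - \frac{24129}{7255} = \frac{64081051}{7255}$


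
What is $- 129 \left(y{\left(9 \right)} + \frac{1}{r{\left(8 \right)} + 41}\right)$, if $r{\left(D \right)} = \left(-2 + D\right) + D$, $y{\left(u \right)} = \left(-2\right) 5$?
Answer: $\frac{70821}{55} \approx 1287.7$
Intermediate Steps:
$y{\left(u \right)} = -10$
$r{\left(D \right)} = -2 + 2 D$
$- 129 \left(y{\left(9 \right)} + \frac{1}{r{\left(8 \right)} + 41}\right) = - 129 \left(-10 + \frac{1}{\left(-2 + 2 \cdot 8\right) + 41}\right) = - 129 \left(-10 + \frac{1}{\left(-2 + 16\right) + 41}\right) = - 129 \left(-10 + \frac{1}{14 + 41}\right) = - 129 \left(-10 + \frac{1}{55}\right) = \left(-129\right) \left(- \frac{549}{55}\right) = \frac{70821}{55}$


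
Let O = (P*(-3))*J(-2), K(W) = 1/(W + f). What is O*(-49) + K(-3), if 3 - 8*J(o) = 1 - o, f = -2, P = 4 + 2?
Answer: -1/5 ≈ -0.20000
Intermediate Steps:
P = 6
J(o) = 1/4 + o/8 (J(o) = 3/8 - (1 - o)/8 = 3/8 + (-1/8 + o/8) = 1/4 + o/8)
K(W) = 1/(-2 + W) (K(W) = 1/(W - 2) = 1/(-2 + W))
O = 0 (O = (6*(-3))*(1/4 + (1/8)*(-2)) = -18*(1/4 - 1/4) = -18*0 = 0)
O*(-49) + K(-3) = 0*(-49) + 1/(-2 - 3) = 0 + 1/(-5) = 0 - 1/5 = -1/5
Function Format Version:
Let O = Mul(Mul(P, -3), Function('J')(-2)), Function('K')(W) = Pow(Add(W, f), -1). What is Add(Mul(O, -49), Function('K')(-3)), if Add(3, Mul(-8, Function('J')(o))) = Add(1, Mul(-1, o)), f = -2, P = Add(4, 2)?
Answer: Rational(-1, 5) ≈ -0.20000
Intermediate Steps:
P = 6
Function('J')(o) = Add(Rational(1, 4), Mul(Rational(1, 8), o)) (Function('J')(o) = Add(Rational(3, 8), Mul(Rational(-1, 8), Add(1, Mul(-1, o)))) = Add(Rational(3, 8), Add(Rational(-1, 8), Mul(Rational(1, 8), o))) = Add(Rational(1, 4), Mul(Rational(1, 8), o)))
Function('K')(W) = Pow(Add(-2, W), -1) (Function('K')(W) = Pow(Add(W, -2), -1) = Pow(Add(-2, W), -1))
O = 0 (O = Mul(Mul(6, -3), Add(Rational(1, 4), Mul(Rational(1, 8), -2))) = Mul(-18, Add(Rational(1, 4), Rational(-1, 4))) = Mul(-18, 0) = 0)
Add(Mul(O, -49), Function('K')(-3)) = Add(Mul(0, -49), Pow(Add(-2, -3), -1)) = Add(0, Pow(-5, -1)) = Add(0, Rational(-1, 5)) = Rational(-1, 5)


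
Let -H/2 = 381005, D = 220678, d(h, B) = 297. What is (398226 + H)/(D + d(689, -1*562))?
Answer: -363784/220975 ≈ -1.6463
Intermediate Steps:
H = -762010 (H = -2*381005 = -762010)
(398226 + H)/(D + d(689, -1*562)) = (398226 - 762010)/(220678 + 297) = -363784/220975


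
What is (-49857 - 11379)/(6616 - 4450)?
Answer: -10206/361 ≈ -28.271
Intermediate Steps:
(-49857 - 11379)/(6616 - 4450) = -61236/2166 = -61236*1/2166 = -10206/361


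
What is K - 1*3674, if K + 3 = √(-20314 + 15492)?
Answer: -3677 + I*√4822 ≈ -3677.0 + 69.441*I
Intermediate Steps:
K = -3 + I*√4822 (K = -3 + √(-20314 + 15492) = -3 + √(-4822) = -3 + I*√4822 ≈ -3.0 + 69.441*I)
K - 1*3674 = (-3 + I*√4822) - 1*3674 = (-3 + I*√4822) - 3674 = -3677 + I*√4822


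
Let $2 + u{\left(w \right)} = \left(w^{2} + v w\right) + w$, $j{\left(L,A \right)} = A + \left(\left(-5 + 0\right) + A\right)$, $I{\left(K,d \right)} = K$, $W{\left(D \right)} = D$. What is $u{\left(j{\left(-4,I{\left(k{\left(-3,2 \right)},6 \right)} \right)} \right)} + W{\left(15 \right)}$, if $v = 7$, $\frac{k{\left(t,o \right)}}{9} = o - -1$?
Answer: $2806$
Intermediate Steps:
$k{\left(t,o \right)} = 9 + 9 o$ ($k{\left(t,o \right)} = 9 \left(o - -1\right) = 9 \left(o + 1\right) = 9 \left(1 + o\right) = 9 + 9 o$)
$j{\left(L,A \right)} = -5 + 2 A$ ($j{\left(L,A \right)} = A + \left(-5 + A\right) = -5 + 2 A$)
$u{\left(w \right)} = -2 + w^{2} + 8 w$ ($u{\left(w \right)} = -2 + \left(\left(w^{2} + 7 w\right) + w\right) = -2 + \left(w^{2} + 8 w\right) = -2 + w^{2} + 8 w$)
$u{\left(j{\left(-4,I{\left(k{\left(-3,2 \right)},6 \right)} \right)} \right)} + W{\left(15 \right)} = \left(-2 + \left(-5 + 2 \left(9 + 9 \cdot 2\right)\right)^{2} + 8 \left(-5 + 2 \left(9 + 9 \cdot 2\right)\right)\right) + 15 = \left(-2 + \left(-5 + 2 \left(9 + 18\right)\right)^{2} + 8 \left(-5 + 2 \left(9 + 18\right)\right)\right) + 15 = \left(-2 + \left(-5 + 2 \cdot 27\right)^{2} + 8 \left(-5 + 2 \cdot 27\right)\right) + 15 = \left(-2 + \left(-5 + 54\right)^{2} + 8 \left(-5 + 54\right)\right) + 15 = \left(-2 + 49^{2} + 8 \cdot 49\right) + 15 = \left(-2 + 2401 + 392\right) + 15 = 2791 + 15 = 2806$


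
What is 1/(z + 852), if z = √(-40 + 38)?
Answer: 426/362953 - I*√2/725906 ≈ 0.0011737 - 1.9482e-6*I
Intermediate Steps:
z = I*√2 (z = √(-2) = I*√2 ≈ 1.4142*I)
1/(z + 852) = 1/(I*√2 + 852) = 1/(852 + I*√2)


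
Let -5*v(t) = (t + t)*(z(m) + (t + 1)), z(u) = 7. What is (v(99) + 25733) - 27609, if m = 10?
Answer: -30566/5 ≈ -6113.2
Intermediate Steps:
v(t) = -2*t*(8 + t)/5 (v(t) = -(t + t)*(7 + (t + 1))/5 = -2*t*(7 + (1 + t))/5 = -2*t*(8 + t)/5)
(v(99) + 25733) - 27609 = (-⅖*99*(8 + 99) + 25733) - 27609 = (-⅖*99*107 + 25733) - 27609 = (-21186/5 + 25733) - 27609 = 107479/5 - 27609 = -30566/5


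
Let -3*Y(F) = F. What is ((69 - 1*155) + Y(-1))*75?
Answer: -6425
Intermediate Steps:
Y(F) = -F/3
((69 - 1*155) + Y(-1))*75 = ((69 - 1*155) - 1/3*(-1))*75 = ((69 - 155) + 1/3)*75 = (-86 + 1/3)*75 = -257/3*75 = -6425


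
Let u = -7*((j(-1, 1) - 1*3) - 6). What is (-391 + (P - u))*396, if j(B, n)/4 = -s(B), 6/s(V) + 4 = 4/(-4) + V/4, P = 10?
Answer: -163152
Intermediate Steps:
s(V) = 6/(-5 + V/4) (s(V) = 6/(-4 + (4/(-4) + V/4)) = 6/(-4 + (4*(-¼) + V*(¼))) = 6/(-4 + (-1 + V/4)) = 6/(-5 + V/4))
j(B, n) = -96/(-20 + B) (j(B, n) = 4*(-24/(-20 + B)) = -96/(-20 + B))
u = 31 (u = -7*((-96/(-20 - 1) - 1*3) - 6) = -7*((-96/(-21) - 3) - 6) = -7*((-96*(-1/21) - 3) - 6) = -7*((32/7 - 3) - 6) = -7*(11/7 - 6) = -7*(-31/7) = 31)
(-391 + (P - u))*396 = (-391 + (10 - 1*31))*396 = (-391 + (10 - 31))*396 = (-391 - 21)*396 = -412*396 = -163152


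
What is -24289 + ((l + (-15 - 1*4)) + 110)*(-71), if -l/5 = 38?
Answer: -17260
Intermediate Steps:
l = -190 (l = -5*38 = -190)
-24289 + ((l + (-15 - 1*4)) + 110)*(-71) = -24289 + ((-190 + (-15 - 1*4)) + 110)*(-71) = -24289 + ((-190 + (-15 - 4)) + 110)*(-71) = -24289 + ((-190 - 19) + 110)*(-71) = -24289 + (-209 + 110)*(-71) = -24289 - 99*(-71) = -24289 + 7029 = -17260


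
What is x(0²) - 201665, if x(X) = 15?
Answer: -201650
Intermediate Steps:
x(0²) - 201665 = 15 - 201665 = -201650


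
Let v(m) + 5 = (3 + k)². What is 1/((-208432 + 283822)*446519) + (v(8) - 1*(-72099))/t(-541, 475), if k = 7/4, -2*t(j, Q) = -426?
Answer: 91179895016533/269304539280 ≈ 338.58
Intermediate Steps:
t(j, Q) = 213 (t(j, Q) = -½*(-426) = 213)
k = 7/4 (k = 7*(¼) = 7/4 ≈ 1.7500)
v(m) = 281/16 (v(m) = -5 + (3 + 7/4)² = -5 + (19/4)² = -5 + 361/16 = 281/16)
1/((-208432 + 283822)*446519) + (v(8) - 1*(-72099))/t(-541, 475) = 1/((-208432 + 283822)*446519) + (281/16 - 1*(-72099))/213 = (1/446519)/75390 + (281/16 + 72099)*(1/213) = (1/75390)*(1/446519) + (1153865/16)*(1/213) = 1/33663067410 + 1153865/3408 = 91179895016533/269304539280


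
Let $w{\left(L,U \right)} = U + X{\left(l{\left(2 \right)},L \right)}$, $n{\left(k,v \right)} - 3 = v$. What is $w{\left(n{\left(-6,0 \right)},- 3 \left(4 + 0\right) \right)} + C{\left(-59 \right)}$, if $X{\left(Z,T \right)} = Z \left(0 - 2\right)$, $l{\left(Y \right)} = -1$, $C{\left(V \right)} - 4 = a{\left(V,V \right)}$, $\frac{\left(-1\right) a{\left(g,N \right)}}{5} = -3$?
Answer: $9$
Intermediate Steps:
$a{\left(g,N \right)} = 15$ ($a{\left(g,N \right)} = \left(-5\right) \left(-3\right) = 15$)
$C{\left(V \right)} = 19$ ($C{\left(V \right)} = 4 + 15 = 19$)
$X{\left(Z,T \right)} = - 2 Z$ ($X{\left(Z,T \right)} = Z \left(-2\right) = - 2 Z$)
$n{\left(k,v \right)} = 3 + v$
$w{\left(L,U \right)} = 2 + U$ ($w{\left(L,U \right)} = U - -2 = U + 2 = 2 + U$)
$w{\left(n{\left(-6,0 \right)},- 3 \left(4 + 0\right) \right)} + C{\left(-59 \right)} = \left(2 - 3 \left(4 + 0\right)\right) + 19 = \left(2 - 12\right) + 19 = -10 + 19 = 9$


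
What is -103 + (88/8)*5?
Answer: -48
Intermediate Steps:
-103 + (88/8)*5 = -103 + (88*(⅛))*5 = -103 + 11*5 = -103 + 55 = -48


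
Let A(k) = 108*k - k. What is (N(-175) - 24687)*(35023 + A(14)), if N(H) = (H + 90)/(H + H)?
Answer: -63110954033/70 ≈ -9.0158e+8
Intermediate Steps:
N(H) = (90 + H)/(2*H) (N(H) = (90 + H)/((2*H)) = (90 + H)*(1/(2*H)) = (90 + H)/(2*H))
A(k) = 107*k
(N(-175) - 24687)*(35023 + A(14)) = ((1/2)*(90 - 175)/(-175) - 24687)*(35023 + 107*14) = ((1/2)*(-1/175)*(-85) - 24687)*(35023 + 1498) = (17/70 - 24687)*36521 = -1728073/70*36521 = -63110954033/70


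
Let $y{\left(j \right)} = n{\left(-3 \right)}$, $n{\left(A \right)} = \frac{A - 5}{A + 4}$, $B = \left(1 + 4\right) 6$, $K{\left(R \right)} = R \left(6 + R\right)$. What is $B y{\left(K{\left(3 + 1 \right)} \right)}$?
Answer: $-240$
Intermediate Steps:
$B = 30$ ($B = 5 \cdot 6 = 30$)
$n{\left(A \right)} = \frac{-5 + A}{4 + A}$
$y{\left(j \right)} = -8$ ($y{\left(j \right)} = \frac{-5 - 3}{4 - 3} = 1^{-1} \left(-8\right) = 1 \left(-8\right) = -8$)
$B y{\left(K{\left(3 + 1 \right)} \right)} = 30 \left(-8\right) = -240$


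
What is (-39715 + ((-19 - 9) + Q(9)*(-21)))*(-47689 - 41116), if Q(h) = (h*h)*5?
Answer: 4284663640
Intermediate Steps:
Q(h) = 5*h² (Q(h) = h²*5 = 5*h²)
(-39715 + ((-19 - 9) + Q(9)*(-21)))*(-47689 - 41116) = (-39715 + ((-19 - 9) + (5*9²)*(-21)))*(-47689 - 41116) = (-39715 + (-28 + (5*81)*(-21)))*(-88805) = (-39715 + (-28 + 405*(-21)))*(-88805) = (-39715 + (-28 - 8505))*(-88805) = (-39715 - 8533)*(-88805) = -48248*(-88805) = 4284663640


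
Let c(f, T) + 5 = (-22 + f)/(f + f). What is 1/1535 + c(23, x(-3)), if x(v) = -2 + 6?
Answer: -351469/70610 ≈ -4.9776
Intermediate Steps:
x(v) = 4
c(f, T) = -5 + (-22 + f)/(2*f) (c(f, T) = -5 + (-22 + f)/(f + f) = -5 + (-22 + f)/((2*f)) = -5 + (-22 + f)*(1/(2*f)) = -5 + (-22 + f)/(2*f))
1/1535 + c(23, x(-3)) = 1/1535 + (-9/2 - 11/23) = 1/1535 - 229/46 = -351469/70610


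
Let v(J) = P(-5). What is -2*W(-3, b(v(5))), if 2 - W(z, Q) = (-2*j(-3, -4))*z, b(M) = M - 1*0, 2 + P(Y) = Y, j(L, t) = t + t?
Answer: -100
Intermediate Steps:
j(L, t) = 2*t
P(Y) = -2 + Y
v(J) = -7 (v(J) = -2 - 5 = -7)
b(M) = M (b(M) = M + 0 = M)
W(z, Q) = 2 - 16*z (W(z, Q) = 2 - (-4*(-4))*z = 2 - (-2*(-8))*z = 2 - 16*z)
-2*W(-3, b(v(5))) = -2*(2 - 16*(-3)) = -2*(2 + 48) = -2*50 = -100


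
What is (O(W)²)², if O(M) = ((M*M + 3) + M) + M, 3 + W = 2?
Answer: 16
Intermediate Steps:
W = -1 (W = -3 + 2 = -1)
O(M) = 3 + M² + 2*M (O(M) = ((M² + 3) + M) + M = ((3 + M²) + M) + M = (3 + M + M²) + M = 3 + M² + 2*M)
(O(W)²)² = ((3 + (-1)² + 2*(-1))²)² = ((3 + 1 - 2)²)² = (2²)² = 4² = 16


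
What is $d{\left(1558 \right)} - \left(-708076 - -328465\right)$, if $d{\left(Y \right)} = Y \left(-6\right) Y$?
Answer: $-14184573$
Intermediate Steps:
$d{\left(Y \right)} = - 6 Y^{2}$ ($d{\left(Y \right)} = - 6 Y Y = - 6 Y^{2}$)
$d{\left(1558 \right)} - \left(-708076 - -328465\right) = - 6 \cdot 1558^{2} - \left(-708076 - -328465\right) = \left(-6\right) 2427364 - \left(-708076 + 328465\right) = -14564184 - -379611 = -14564184 + 379611 = -14184573$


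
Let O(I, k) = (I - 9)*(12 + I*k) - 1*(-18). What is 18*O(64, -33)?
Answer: -2078676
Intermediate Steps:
O(I, k) = 18 + (-9 + I)*(12 + I*k) (O(I, k) = (-9 + I)*(12 + I*k) + 18 = 18 + (-9 + I)*(12 + I*k))
18*O(64, -33) = 18*(-90 + 12*64 - 33*64² - 9*64*(-33)) = 18*(-90 + 768 - 33*4096 + 19008) = 18*(-90 + 768 - 135168 + 19008) = 18*(-115482) = -2078676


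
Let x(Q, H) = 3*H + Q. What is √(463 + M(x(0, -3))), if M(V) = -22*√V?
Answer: √(463 - 66*I) ≈ 21.572 - 1.5298*I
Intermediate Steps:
x(Q, H) = Q + 3*H
√(463 + M(x(0, -3))) = √(463 - 22*√(0 + 3*(-3))) = √(463 - 22*√(0 - 9)) = √(463 - 66*I)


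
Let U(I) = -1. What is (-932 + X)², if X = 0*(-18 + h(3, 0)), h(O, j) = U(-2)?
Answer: 868624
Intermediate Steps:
h(O, j) = -1
X = 0 (X = 0*(-18 - 1) = 0*(-19) = 0)
(-932 + X)² = (-932 + 0)² = (-932)² = 868624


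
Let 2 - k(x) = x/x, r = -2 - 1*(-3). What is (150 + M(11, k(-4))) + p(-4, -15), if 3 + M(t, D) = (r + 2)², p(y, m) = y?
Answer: 152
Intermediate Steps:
r = 1 (r = -2 + 3 = 1)
k(x) = 1 (k(x) = 2 - x/x = 2 - 1*1 = 2 - 1 = 1)
M(t, D) = 6 (M(t, D) = -3 + (1 + 2)² = -3 + 3² = -3 + 9 = 6)
(150 + M(11, k(-4))) + p(-4, -15) = (150 + 6) - 4 = 156 - 4 = 152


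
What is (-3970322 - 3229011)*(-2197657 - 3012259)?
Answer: 37507920186028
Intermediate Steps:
(-3970322 - 3229011)*(-2197657 - 3012259) = -7199333*(-5209916) = 37507920186028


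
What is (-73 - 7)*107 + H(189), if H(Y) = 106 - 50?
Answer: -8504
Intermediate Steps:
H(Y) = 56
(-73 - 7)*107 + H(189) = (-73 - 7)*107 + 56 = -80*107 + 56 = -8560 + 56 = -8504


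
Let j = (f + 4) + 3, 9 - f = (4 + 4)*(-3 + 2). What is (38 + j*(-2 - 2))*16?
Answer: -928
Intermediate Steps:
f = 17 (f = 9 - (4 + 4)*(-3 + 2) = 9 - 8*(-1) = 9 - 1*(-8) = 9 + 8 = 17)
j = 24 (j = (17 + 4) + 3 = 21 + 3 = 24)
(38 + j*(-2 - 2))*16 = (38 + 24*(-2 - 2))*16 = (38 + 24*(-4))*16 = (38 - 96)*16 = -58*16 = -928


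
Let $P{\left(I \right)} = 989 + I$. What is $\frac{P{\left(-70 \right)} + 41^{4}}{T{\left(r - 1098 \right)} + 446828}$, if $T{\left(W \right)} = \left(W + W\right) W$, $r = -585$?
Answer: $\frac{1413340}{3055903} \approx 0.46249$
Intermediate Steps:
$T{\left(W \right)} = 2 W^{2}$ ($T{\left(W \right)} = 2 W W = 2 W^{2}$)
$\frac{P{\left(-70 \right)} + 41^{4}}{T{\left(r - 1098 \right)} + 446828} = \frac{\left(989 - 70\right) + 41^{4}}{2 \left(-585 - 1098\right)^{2} + 446828} = \frac{919 + 2825761}{2 \left(-585 - 1098\right)^{2} + 446828} = \frac{2826680}{2 \left(-1683\right)^{2} + 446828} = \frac{2826680}{2 \cdot 2832489 + 446828} = \frac{2826680}{5664978 + 446828} = \frac{2826680}{6111806} = 2826680 \cdot \frac{1}{6111806} = \frac{1413340}{3055903}$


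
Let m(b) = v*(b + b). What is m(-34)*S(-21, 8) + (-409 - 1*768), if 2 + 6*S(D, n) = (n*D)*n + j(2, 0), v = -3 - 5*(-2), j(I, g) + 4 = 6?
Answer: 105447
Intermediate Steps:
j(I, g) = 2 (j(I, g) = -4 + 6 = 2)
v = 7 (v = -3 + 10 = 7)
S(D, n) = D*n**2/6 (S(D, n) = -1/3 + ((n*D)*n + 2)/6 = -1/3 + ((D*n)*n + 2)/6 = -1/3 + (D*n**2 + 2)/6 = -1/3 + (2 + D*n**2)/6 = -1/3 + (1/3 + D*n**2/6) = D*n**2/6)
m(b) = 14*b (m(b) = 7*(b + b) = 7*(2*b) = 14*b)
m(-34)*S(-21, 8) + (-409 - 1*768) = (14*(-34))*((1/6)*(-21)*8**2) + (-409 - 1*768) = -238*(-21)*64/3 + (-409 - 768) = -476*(-224) - 1177 = 106624 - 1177 = 105447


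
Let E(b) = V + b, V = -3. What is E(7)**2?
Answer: 16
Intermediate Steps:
E(b) = -3 + b
E(7)**2 = (-3 + 7)**2 = 4**2 = 16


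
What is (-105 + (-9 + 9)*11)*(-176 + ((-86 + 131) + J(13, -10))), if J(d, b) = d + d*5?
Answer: 5565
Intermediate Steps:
J(d, b) = 6*d (J(d, b) = d + 5*d = 6*d)
(-105 + (-9 + 9)*11)*(-176 + ((-86 + 131) + J(13, -10))) = (-105 + (-9 + 9)*11)*(-176 + ((-86 + 131) + 6*13)) = (-105 + 0*11)*(-176 + (45 + 78)) = (-105 + 0)*(-176 + 123) = -105*(-53) = 5565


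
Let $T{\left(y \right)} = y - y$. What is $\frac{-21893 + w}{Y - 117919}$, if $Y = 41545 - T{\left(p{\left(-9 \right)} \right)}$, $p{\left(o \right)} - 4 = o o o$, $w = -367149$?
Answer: $\frac{194521}{38187} \approx 5.0939$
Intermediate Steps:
$p{\left(o \right)} = 4 + o^{3}$ ($p{\left(o \right)} = 4 + o o o = 4 + o^{2} o = 4 + o^{3}$)
$T{\left(y \right)} = 0$
$Y = 41545$ ($Y = 41545 - 0 = 41545 + 0 = 41545$)
$\frac{-21893 + w}{Y - 117919} = \frac{-21893 - 367149}{41545 - 117919} = - \frac{389042}{-76374} = \left(-389042\right) \left(- \frac{1}{76374}\right) = \frac{194521}{38187}$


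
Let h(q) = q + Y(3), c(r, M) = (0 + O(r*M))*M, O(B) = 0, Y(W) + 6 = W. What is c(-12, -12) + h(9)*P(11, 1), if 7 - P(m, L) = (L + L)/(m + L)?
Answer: 41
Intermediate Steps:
Y(W) = -6 + W
P(m, L) = 7 - 2*L/(L + m) (P(m, L) = 7 - (L + L)/(m + L) = 7 - 2*L/(L + m))
c(r, M) = 0 (c(r, M) = (0 + 0)*M = 0*M = 0)
h(q) = -3 + q (h(q) = q + (-6 + 3) = q - 3 = -3 + q)
c(-12, -12) + h(9)*P(11, 1) = 0 + (-3 + 9)*((5*1 + 7*11)/(1 + 11)) = 0 + 6*((5 + 77)/12) = 0 + 6*((1/12)*82) = 0 + 6*(41/6) = 0 + 41 = 41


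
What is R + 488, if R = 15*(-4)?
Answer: 428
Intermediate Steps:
R = -60
R + 488 = -60 + 488 = 428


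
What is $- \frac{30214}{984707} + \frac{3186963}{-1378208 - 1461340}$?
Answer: $- \frac{1074672959371}{932040930812} \approx -1.153$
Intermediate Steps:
$- \frac{30214}{984707} + \frac{3186963}{-1378208 - 1461340} = \left(-30214\right) \frac{1}{984707} + \frac{3186963}{-1378208 - 1461340} = - \frac{30214}{984707} + \frac{3186963}{-2839548} = - \frac{30214}{984707} + 3186963 \left(- \frac{1}{2839548}\right) = - \frac{30214}{984707} - \frac{1062321}{946516} = - \frac{1074672959371}{932040930812}$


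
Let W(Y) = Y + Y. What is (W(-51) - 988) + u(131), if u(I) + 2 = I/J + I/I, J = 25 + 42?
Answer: -72966/67 ≈ -1089.0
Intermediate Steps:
W(Y) = 2*Y
J = 67
u(I) = -1 + I/67 (u(I) = -2 + (I/67 + I/I) = -2 + (I*(1/67) + 1) = -2 + (I/67 + 1) = -2 + (1 + I/67) = -1 + I/67)
(W(-51) - 988) + u(131) = (2*(-51) - 988) + (-1 + (1/67)*131) = (-102 - 988) + (-1 + 131/67) = -1090 + 64/67 = -72966/67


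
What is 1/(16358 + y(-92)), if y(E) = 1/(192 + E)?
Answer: 100/1635801 ≈ 6.1132e-5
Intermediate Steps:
1/(16358 + y(-92)) = 1/(16358 + 1/(192 - 92)) = 1/(16358 + 1/100) = 1/(1635801/100) = 100/1635801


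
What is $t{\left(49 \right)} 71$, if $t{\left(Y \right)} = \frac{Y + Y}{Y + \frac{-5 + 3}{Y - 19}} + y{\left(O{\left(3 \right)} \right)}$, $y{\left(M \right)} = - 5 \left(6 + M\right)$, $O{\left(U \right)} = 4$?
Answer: $- \frac{1250665}{367} \approx -3407.8$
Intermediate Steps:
$y{\left(M \right)} = -30 - 5 M$
$t{\left(Y \right)} = -50 + \frac{2 Y}{Y - \frac{2}{-19 + Y}}$ ($t{\left(Y \right)} = \frac{Y + Y}{Y + \frac{-5 + 3}{Y - 19}} - 50 = \frac{2 Y}{Y - \frac{2}{-19 + Y}} - 50 = -50 + \frac{2 Y}{Y - \frac{2}{-19 + Y}}$)
$t{\left(49 \right)} 71 = \frac{4 \left(-25 - 11172 + 12 \cdot 49^{2}\right)}{2 - 49^{2} + 19 \cdot 49} \cdot 71 = \frac{4 \left(-25 - 11172 + 12 \cdot 2401\right)}{2 - 2401 + 931} \cdot 71 = \frac{4 \left(-25 - 11172 + 28812\right)}{2 - 2401 + 931} \cdot 71 = 4 \frac{1}{-1468} \cdot 17615 \cdot 71 = 4 \left(- \frac{1}{1468}\right) 17615 \cdot 71 = \left(- \frac{17615}{367}\right) 71 = - \frac{1250665}{367}$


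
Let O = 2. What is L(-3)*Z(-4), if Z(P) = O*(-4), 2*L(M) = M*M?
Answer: -36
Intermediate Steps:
L(M) = M²/2 (L(M) = (M*M)/2 = M²/2)
Z(P) = -8 (Z(P) = 2*(-4) = -8)
L(-3)*Z(-4) = ((½)*(-3)²)*(-8) = ((½)*9)*(-8) = (9/2)*(-8) = -36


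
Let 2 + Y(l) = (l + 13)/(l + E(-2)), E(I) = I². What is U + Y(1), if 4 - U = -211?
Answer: 1079/5 ≈ 215.80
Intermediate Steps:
Y(l) = -2 + (13 + l)/(4 + l) (Y(l) = -2 + (l + 13)/(l + (-2)²) = -2 + (13 + l)/(l + 4) = -2 + (13 + l)/(4 + l))
U = 215 (U = 4 - 1*(-211) = 4 + 211 = 215)
U + Y(1) = 215 + (5 - 1*1)/(4 + 1) = 215 + (5 - 1)/5 = 215 + (⅕)*4 = 215 + ⅘ = 1079/5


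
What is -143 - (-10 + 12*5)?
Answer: -193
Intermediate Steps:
-143 - (-10 + 12*5) = -143 - (-10 + 60) = -143 - 1*50 = -143 - 50 = -193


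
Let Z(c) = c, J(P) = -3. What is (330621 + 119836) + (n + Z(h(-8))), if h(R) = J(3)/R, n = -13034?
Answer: 3499387/8 ≈ 4.3742e+5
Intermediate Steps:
h(R) = -3/R
(330621 + 119836) + (n + Z(h(-8))) = (330621 + 119836) + (-13034 - 3/(-8)) = 450457 + (-13034 - 3*(-1/8)) = 450457 + (-13034 + 3/8) = 450457 - 104269/8 = 3499387/8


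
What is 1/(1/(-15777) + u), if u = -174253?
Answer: -15777/2749189582 ≈ -5.7388e-6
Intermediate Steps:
1/(1/(-15777) + u) = 1/(1/(-15777) - 174253) = 1/(-1/15777 - 174253) = 1/(-2749189582/15777) = -15777/2749189582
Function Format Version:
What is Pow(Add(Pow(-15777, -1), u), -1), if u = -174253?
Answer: Rational(-15777, 2749189582) ≈ -5.7388e-6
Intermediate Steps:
Pow(Add(Pow(-15777, -1), u), -1) = Pow(Add(Pow(-15777, -1), -174253), -1) = Pow(Add(Rational(-1, 15777), -174253), -1) = Pow(Rational(-2749189582, 15777), -1) = Rational(-15777, 2749189582)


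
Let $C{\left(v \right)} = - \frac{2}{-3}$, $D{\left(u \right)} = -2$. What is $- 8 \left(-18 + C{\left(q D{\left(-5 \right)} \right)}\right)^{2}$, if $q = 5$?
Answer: $- \frac{21632}{9} \approx -2403.6$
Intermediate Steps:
$C{\left(v \right)} = \frac{2}{3}$ ($C{\left(v \right)} = \left(-2\right) \left(- \frac{1}{3}\right) = \frac{2}{3}$)
$- 8 \left(-18 + C{\left(q D{\left(-5 \right)} \right)}\right)^{2} = - 8 \left(-18 + \frac{2}{3}\right)^{2} = - 8 \left(- \frac{52}{3}\right)^{2} = \left(-8\right) \frac{2704}{9} = - \frac{21632}{9}$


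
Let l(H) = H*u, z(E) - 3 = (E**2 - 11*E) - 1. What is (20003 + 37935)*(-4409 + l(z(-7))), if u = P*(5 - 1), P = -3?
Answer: -344441410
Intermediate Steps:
u = -12 (u = -3*(5 - 1) = -3*4 = -12)
z(E) = 2 + E**2 - 11*E (z(E) = 3 + ((E**2 - 11*E) - 1) = 3 + (-1 + E**2 - 11*E) = 2 + E**2 - 11*E)
l(H) = -12*H (l(H) = H*(-12) = -12*H)
(20003 + 37935)*(-4409 + l(z(-7))) = (20003 + 37935)*(-4409 - 12*(2 + (-7)**2 - 11*(-7))) = 57938*(-4409 - 12*(2 + 49 + 77)) = 57938*(-4409 - 12*128) = 57938*(-4409 - 1536) = 57938*(-5945) = -344441410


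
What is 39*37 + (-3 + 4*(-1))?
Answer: 1436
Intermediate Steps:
39*37 + (-3 + 4*(-1)) = 1443 + (-3 - 4) = 1443 - 7 = 1436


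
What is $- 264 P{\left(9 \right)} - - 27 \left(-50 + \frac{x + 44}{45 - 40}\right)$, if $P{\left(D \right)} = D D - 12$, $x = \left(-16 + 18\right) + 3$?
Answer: $- \frac{96507}{5} \approx -19301.0$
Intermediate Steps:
$x = 5$ ($x = 2 + 3 = 5$)
$P{\left(D \right)} = -12 + D^{2}$ ($P{\left(D \right)} = D^{2} - 12 = -12 + D^{2}$)
$- 264 P{\left(9 \right)} - - 27 \left(-50 + \frac{x + 44}{45 - 40}\right) = - 264 \left(-12 + 9^{2}\right) - - 27 \left(-50 + \frac{5 + 44}{45 - 40}\right) = - 264 \left(-12 + 81\right) - - 27 \left(-50 + \frac{49}{5}\right) = \left(-264\right) 69 - - 27 \left(-50 + 49 \cdot \frac{1}{5}\right) = -18216 - - 27 \left(-50 + \frac{49}{5}\right) = -18216 - \left(-27\right) \left(- \frac{201}{5}\right) = -18216 - \frac{5427}{5} = - \frac{96507}{5}$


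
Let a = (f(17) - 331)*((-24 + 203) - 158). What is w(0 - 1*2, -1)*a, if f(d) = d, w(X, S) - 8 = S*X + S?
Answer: -59346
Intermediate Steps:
w(X, S) = 8 + S + S*X (w(X, S) = 8 + (S*X + S) = 8 + (S + S*X) = 8 + S + S*X)
a = -6594 (a = (17 - 331)*((-24 + 203) - 158) = -314*(179 - 158) = -314*21 = -6594)
w(0 - 1*2, -1)*a = (8 - 1 - (0 - 1*2))*(-6594) = (8 - 1 - (0 - 2))*(-6594) = (8 - 1 - 1*(-2))*(-6594) = (8 - 1 + 2)*(-6594) = 9*(-6594) = -59346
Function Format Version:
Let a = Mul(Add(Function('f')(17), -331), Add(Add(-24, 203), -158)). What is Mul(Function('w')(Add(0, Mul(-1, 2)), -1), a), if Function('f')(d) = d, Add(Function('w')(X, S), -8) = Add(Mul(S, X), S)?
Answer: -59346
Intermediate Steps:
Function('w')(X, S) = Add(8, S, Mul(S, X)) (Function('w')(X, S) = Add(8, Add(Mul(S, X), S)) = Add(8, Add(S, Mul(S, X))) = Add(8, S, Mul(S, X)))
a = -6594 (a = Mul(Add(17, -331), Add(Add(-24, 203), -158)) = Mul(-314, Add(179, -158)) = Mul(-314, 21) = -6594)
Mul(Function('w')(Add(0, Mul(-1, 2)), -1), a) = Mul(Add(8, -1, Mul(-1, Add(0, Mul(-1, 2)))), -6594) = Mul(Add(8, -1, Mul(-1, Add(0, -2))), -6594) = Mul(Add(8, -1, Mul(-1, -2)), -6594) = Mul(Add(8, -1, 2), -6594) = Mul(9, -6594) = -59346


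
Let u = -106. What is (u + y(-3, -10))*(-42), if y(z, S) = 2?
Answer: 4368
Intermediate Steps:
(u + y(-3, -10))*(-42) = (-106 + 2)*(-42) = -104*(-42) = 4368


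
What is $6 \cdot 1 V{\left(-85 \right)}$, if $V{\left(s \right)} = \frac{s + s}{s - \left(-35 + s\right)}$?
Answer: $- \frac{204}{7} \approx -29.143$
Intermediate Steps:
$V{\left(s \right)} = \frac{2 s}{35}$
$6 \cdot 1 V{\left(-85 \right)} = 6 \cdot 1 \cdot \frac{2}{35} \left(-85\right) = 6 \left(- \frac{34}{7}\right) = - \frac{204}{7}$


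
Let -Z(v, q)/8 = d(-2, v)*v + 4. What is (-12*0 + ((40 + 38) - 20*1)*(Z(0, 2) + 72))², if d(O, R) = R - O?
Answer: 5382400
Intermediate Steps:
Z(v, q) = -32 - 8*v*(2 + v) (Z(v, q) = -8*((v - 1*(-2))*v + 4) = -8*((v + 2)*v + 4) = -8*((2 + v)*v + 4) = -8*(v*(2 + v) + 4) = -8*(4 + v*(2 + v)) = -32 - 8*v*(2 + v))
(-12*0 + ((40 + 38) - 20*1)*(Z(0, 2) + 72))² = (-12*0 + ((40 + 38) - 20*1)*((-32 - 8*0*(2 + 0)) + 72))² = (-12*0 + (78 - 20)*((-32 - 8*0*2) + 72))² = (0 + 58*((-32 + 0) + 72))² = (0 + 58*(-32 + 72))² = (0 + 58*40)² = (0 + 2320)² = 2320² = 5382400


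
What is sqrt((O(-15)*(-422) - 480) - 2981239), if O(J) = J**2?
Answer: I*sqrt(3076669) ≈ 1754.0*I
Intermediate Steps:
sqrt((O(-15)*(-422) - 480) - 2981239) = sqrt(((-15)**2*(-422) - 480) - 2981239) = sqrt((225*(-422) - 480) - 2981239) = sqrt((-94950 - 480) - 2981239) = sqrt(-95430 - 2981239) = sqrt(-3076669) = I*sqrt(3076669)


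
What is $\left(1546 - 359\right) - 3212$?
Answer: $-2025$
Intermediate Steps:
$\left(1546 - 359\right) - 3212 = 1187 - 3212 = -2025$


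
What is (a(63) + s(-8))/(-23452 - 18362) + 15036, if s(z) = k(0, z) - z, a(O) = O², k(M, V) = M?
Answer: 628711327/41814 ≈ 15036.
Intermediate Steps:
s(z) = -z (s(z) = 0 - z = -z)
(a(63) + s(-8))/(-23452 - 18362) + 15036 = (63² - 1*(-8))/(-23452 - 18362) + 15036 = (3969 + 8)/(-41814) + 15036 = 3977*(-1/41814) + 15036 = -3977/41814 + 15036 = 628711327/41814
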